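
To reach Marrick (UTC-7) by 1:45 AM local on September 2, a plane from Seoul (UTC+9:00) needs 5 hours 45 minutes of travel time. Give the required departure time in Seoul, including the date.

12:00 PM on Sep 2

Target arrival in UTC: 1:45 AM + 7:00 = 8:45 AM on Sep 2.
Subtract 5 hours and 45 minutes → departure 3:00 AM UTC on Sep 2.
Seoul is UTC+9:00: 3:00 AM + 9:00 = 12:00 PM on Sep 2.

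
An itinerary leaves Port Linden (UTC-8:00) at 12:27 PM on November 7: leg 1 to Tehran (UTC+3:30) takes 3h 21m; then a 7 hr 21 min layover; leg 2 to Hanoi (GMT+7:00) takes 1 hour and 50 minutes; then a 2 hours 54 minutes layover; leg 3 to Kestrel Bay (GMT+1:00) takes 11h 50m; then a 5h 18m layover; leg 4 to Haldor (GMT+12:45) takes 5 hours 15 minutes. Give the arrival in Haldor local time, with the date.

11:01 PM on November 9

Convert departure to UTC: 12:27 PM + 8:00 = 8:27 PM UTC on Nov 7.
Add 3 hours and 21 minutes leg 1 → 11:48 PM UTC.
Add 7 hours and 21 minutes layover in Tehran → 7:09 AM UTC (Nov 8).
Add 1 hour 50 minutes leg 2 → 8:59 AM UTC.
Add 2 hours 54 minutes layover in Hanoi → 11:53 AM UTC.
Add 11 hours and 50 minutes leg 3 → 11:43 PM UTC.
Add 5 hours 18 minutes layover in Kestrel Bay → 5:01 AM UTC (Nov 9).
Add 5 hours and 15 minutes leg 4 → 10:16 AM UTC.
Haldor is UTC+12:45, so local arrival = 10:16 AM + 12:45 = 11:01 PM on Nov 9.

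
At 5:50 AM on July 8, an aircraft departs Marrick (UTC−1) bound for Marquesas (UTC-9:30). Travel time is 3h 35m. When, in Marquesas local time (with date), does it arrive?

12:55 AM on Jul 8

Convert departure to UTC: 5:50 AM + 1:00 = 6:50 AM UTC on Jul 8.
Add 3 hours 35 minutes travel time → 10:25 AM UTC.
Marquesas is UTC−9:30, so local arrival = 10:25 AM − 9:30 = 12:55 AM on Jul 8.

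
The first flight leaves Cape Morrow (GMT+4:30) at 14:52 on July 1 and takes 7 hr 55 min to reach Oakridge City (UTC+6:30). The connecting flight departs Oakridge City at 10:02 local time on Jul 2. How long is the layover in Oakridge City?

9 hours 15 minutes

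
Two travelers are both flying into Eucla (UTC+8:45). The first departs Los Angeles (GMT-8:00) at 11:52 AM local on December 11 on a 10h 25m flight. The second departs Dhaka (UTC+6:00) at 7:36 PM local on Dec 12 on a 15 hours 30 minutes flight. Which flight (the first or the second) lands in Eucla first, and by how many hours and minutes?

the first, by 22 hours 49 minutes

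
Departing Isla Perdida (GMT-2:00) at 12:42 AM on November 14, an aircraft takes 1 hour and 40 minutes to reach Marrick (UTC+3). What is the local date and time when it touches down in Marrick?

Convert departure to UTC: 12:42 AM + 2:00 = 2:42 AM UTC on Nov 14.
Add 1 hour 40 minutes travel time → 4:22 AM UTC.
Marrick is UTC+3:00, so local arrival = 4:22 AM + 3:00 = 7:22 AM on Nov 14.

7:22 AM on November 14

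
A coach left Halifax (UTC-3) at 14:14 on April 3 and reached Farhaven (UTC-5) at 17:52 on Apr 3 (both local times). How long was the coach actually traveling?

Departure in UTC: 14:14 + 3:00 = 17:14 on Apr 3.
Arrival in UTC: 17:52 + 5:00 = 22:52 on Apr 3.
Elapsed = 22:52 − 17:14 = 5 hours 38 minutes.

5 hours 38 minutes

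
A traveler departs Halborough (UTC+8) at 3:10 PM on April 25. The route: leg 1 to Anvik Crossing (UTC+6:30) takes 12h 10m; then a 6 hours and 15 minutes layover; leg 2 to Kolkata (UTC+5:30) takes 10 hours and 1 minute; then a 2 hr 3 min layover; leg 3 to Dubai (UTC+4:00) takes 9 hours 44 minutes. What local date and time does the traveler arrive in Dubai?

3:23 AM on April 27

Convert departure to UTC: 3:10 PM − 8:00 = 7:10 AM UTC on Apr 25.
Add 12 hours 10 minutes leg 1 → 7:20 PM UTC.
Add 6 hours and 15 minutes layover in Anvik Crossing → 1:35 AM UTC (Apr 26).
Add 10 hours and 1 minute leg 2 → 11:36 AM UTC.
Add 2 hours 3 minutes layover in Kolkata → 1:39 PM UTC.
Add 9 hours and 44 minutes leg 3 → 11:23 PM UTC.
Dubai is UTC+4:00, so local arrival = 11:23 PM + 4:00 = 3:23 AM on Apr 27.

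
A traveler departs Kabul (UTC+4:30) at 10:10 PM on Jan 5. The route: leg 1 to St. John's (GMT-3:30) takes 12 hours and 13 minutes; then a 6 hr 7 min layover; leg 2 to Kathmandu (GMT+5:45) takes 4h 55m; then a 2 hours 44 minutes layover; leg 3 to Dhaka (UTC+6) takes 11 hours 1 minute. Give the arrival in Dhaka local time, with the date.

12:40 PM on Jan 7

Convert departure to UTC: 10:10 PM − 4:30 = 5:40 PM UTC on Jan 5.
Add 12 hours and 13 minutes leg 1 → 5:53 AM UTC (Jan 6).
Add 6 hours 7 minutes layover in St. John's → 12:00 PM UTC.
Add 4 hours 55 minutes leg 2 → 4:55 PM UTC.
Add 2 hours 44 minutes layover in Kathmandu → 7:39 PM UTC.
Add 11 hours and 1 minute leg 3 → 6:40 AM UTC (Jan 7).
Dhaka is UTC+6:00, so local arrival = 6:40 AM + 6:00 = 12:40 PM on Jan 7.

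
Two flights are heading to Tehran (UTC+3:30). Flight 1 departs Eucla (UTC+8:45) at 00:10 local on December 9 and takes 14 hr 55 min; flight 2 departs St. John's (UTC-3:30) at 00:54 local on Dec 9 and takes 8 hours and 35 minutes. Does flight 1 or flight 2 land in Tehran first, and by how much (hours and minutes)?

the first, by 6 hours 39 minutes

Flight 1 in UTC: 00:10 − 8:45 = 15:25 on Dec 8.
+14 hours and 55 minutes → arrive 06:20 UTC on Dec 9.
Flight 2 in UTC: 00:54 + 3:30 = 04:24 on Dec 9.
+8 hours and 35 minutes → arrive 12:59 UTC on Dec 9.
Flight 1 lands earlier by 6 hours 39 minutes.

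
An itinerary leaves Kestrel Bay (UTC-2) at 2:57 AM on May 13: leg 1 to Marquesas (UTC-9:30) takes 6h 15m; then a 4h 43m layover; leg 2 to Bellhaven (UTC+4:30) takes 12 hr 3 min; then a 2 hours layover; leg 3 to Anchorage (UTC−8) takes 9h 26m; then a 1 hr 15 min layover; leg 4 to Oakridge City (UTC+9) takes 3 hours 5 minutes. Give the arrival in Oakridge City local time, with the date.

4:44 AM on May 15

Convert departure to UTC: 2:57 AM + 2:00 = 4:57 AM UTC on May 13.
Add 6 hours 15 minutes leg 1 → 11:12 AM UTC.
Add 4 hours and 43 minutes layover in Marquesas → 3:55 PM UTC.
Add 12 hours and 3 minutes leg 2 → 3:58 AM UTC (May 14).
Add 2 hours layover in Bellhaven → 5:58 AM UTC.
Add 9 hours 26 minutes leg 3 → 3:24 PM UTC.
Add 1 hour 15 minutes layover in Anchorage → 4:39 PM UTC.
Add 3 hours and 5 minutes leg 4 → 7:44 PM UTC.
Oakridge City is UTC+9:00, so local arrival = 7:44 PM + 9:00 = 4:44 AM on May 15.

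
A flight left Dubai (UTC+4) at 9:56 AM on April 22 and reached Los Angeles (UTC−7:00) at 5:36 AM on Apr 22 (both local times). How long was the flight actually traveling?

6 hours 40 minutes

Departure in UTC: 9:56 AM − 4:00 = 5:56 AM on Apr 22.
Arrival in UTC: 5:36 AM + 7:00 = 12:36 PM on Apr 22.
Elapsed = 12:36 PM − 5:56 AM = 6 hours 40 minutes.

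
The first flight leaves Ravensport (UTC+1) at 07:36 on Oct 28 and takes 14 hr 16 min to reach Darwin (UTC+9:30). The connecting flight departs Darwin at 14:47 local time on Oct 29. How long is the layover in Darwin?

8 hours 25 minutes

Convert departure to UTC: 07:36 − 1:00 = 06:36 UTC on Oct 28.
Add 14 hours 16 minutes flight time → 20:52 UTC.
Darwin is UTC+9:30, so local arrival = 20:52 + 9:30 = 06:22 on Oct 29.
Layover = 14:47 − 06:22 = 8 hours 25 minutes.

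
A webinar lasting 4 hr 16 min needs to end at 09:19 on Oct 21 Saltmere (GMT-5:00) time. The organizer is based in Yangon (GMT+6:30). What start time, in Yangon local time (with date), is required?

Target end time in UTC: 09:19 + 5:00 = 14:19 on Oct 21.
Subtract 4 hours and 16 minutes → start 10:03 UTC on Oct 21.
Yangon is UTC+6:30: 10:03 + 6:30 = 16:33 on Oct 21.

16:33 on October 21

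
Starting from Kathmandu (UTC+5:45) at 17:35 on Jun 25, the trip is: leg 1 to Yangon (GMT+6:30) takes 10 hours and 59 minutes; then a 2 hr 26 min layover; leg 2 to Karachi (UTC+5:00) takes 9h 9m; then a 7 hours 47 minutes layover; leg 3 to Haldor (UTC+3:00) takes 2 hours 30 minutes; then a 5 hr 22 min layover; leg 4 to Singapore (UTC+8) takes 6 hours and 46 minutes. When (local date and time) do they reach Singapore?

Convert departure to UTC: 17:35 − 5:45 = 11:50 UTC on Jun 25.
Add 10 hours 59 minutes leg 1 → 22:49 UTC.
Add 2 hours 26 minutes layover in Yangon → 01:15 UTC (Jun 26).
Add 9 hours and 9 minutes leg 2 → 10:24 UTC.
Add 7 hours and 47 minutes layover in Karachi → 18:11 UTC.
Add 2 hours and 30 minutes leg 3 → 20:41 UTC.
Add 5 hours and 22 minutes layover in Haldor → 02:03 UTC (Jun 27).
Add 6 hours 46 minutes leg 4 → 08:49 UTC.
Singapore is UTC+8:00, so local arrival = 08:49 + 8:00 = 16:49 on Jun 27.

16:49 on June 27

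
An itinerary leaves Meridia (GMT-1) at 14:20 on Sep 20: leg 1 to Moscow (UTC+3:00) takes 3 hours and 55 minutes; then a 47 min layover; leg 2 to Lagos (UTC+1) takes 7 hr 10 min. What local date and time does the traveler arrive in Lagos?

Convert departure to UTC: 14:20 + 1:00 = 15:20 UTC on Sep 20.
Add 3 hours and 55 minutes leg 1 → 19:15 UTC.
Add 47 minutes layover in Moscow → 20:02 UTC.
Add 7 hours and 10 minutes leg 2 → 03:12 UTC (Sep 21).
Lagos is UTC+1:00, so local arrival = 03:12 + 1:00 = 04:12 on Sep 21.

04:12 on September 21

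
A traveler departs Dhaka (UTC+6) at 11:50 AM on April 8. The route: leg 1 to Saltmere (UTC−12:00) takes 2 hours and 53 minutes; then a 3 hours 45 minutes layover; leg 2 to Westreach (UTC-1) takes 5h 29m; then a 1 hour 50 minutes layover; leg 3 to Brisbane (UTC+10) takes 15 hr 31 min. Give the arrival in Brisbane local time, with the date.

Convert departure to UTC: 11:50 AM − 6:00 = 5:50 AM UTC on Apr 8.
Add 2 hours 53 minutes leg 1 → 8:43 AM UTC.
Add 3 hours and 45 minutes layover in Saltmere → 12:28 PM UTC.
Add 5 hours and 29 minutes leg 2 → 5:57 PM UTC.
Add 1 hour 50 minutes layover in Westreach → 7:47 PM UTC.
Add 15 hours 31 minutes leg 3 → 11:18 AM UTC (Apr 9).
Brisbane is UTC+10:00, so local arrival = 11:18 AM + 10:00 = 9:18 PM on Apr 9.

9:18 PM on April 9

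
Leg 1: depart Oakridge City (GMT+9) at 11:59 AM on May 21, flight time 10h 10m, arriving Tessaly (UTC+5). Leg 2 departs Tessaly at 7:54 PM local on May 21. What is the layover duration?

1 hour 45 minutes

Convert departure to UTC: 11:59 AM − 9:00 = 2:59 AM UTC on May 21.
Add 10 hours 10 minutes flight time → 1:09 PM UTC.
Tessaly is UTC+5:00, so local arrival = 1:09 PM + 5:00 = 6:09 PM on May 21.
Layover = 7:54 PM − 6:09 PM = 1 hour 45 minutes.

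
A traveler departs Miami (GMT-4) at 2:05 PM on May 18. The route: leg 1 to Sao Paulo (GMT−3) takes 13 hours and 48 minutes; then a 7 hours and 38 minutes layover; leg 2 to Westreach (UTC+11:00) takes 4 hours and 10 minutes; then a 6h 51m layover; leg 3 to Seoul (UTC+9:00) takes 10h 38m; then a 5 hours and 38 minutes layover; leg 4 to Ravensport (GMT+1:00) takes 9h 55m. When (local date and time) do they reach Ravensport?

Convert departure to UTC: 2:05 PM + 4:00 = 6:05 PM UTC on May 18.
Add 13 hours and 48 minutes leg 1 → 7:53 AM UTC (May 19).
Add 7 hours and 38 minutes layover in Sao Paulo → 3:31 PM UTC.
Add 4 hours 10 minutes leg 2 → 7:41 PM UTC.
Add 6 hours and 51 minutes layover in Westreach → 2:32 AM UTC (May 20).
Add 10 hours 38 minutes leg 3 → 1:10 PM UTC.
Add 5 hours 38 minutes layover in Seoul → 6:48 PM UTC.
Add 9 hours 55 minutes leg 4 → 4:43 AM UTC (May 21).
Ravensport is UTC+1:00, so local arrival = 4:43 AM + 1:00 = 5:43 AM on May 21.

5:43 AM on May 21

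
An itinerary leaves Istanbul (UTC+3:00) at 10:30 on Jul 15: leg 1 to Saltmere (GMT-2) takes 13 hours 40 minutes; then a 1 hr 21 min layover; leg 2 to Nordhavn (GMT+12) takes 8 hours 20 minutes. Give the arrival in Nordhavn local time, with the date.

18:51 on July 16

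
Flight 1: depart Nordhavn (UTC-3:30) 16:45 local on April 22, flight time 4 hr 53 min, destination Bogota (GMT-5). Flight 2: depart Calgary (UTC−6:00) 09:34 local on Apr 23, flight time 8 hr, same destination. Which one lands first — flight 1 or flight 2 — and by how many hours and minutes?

Flight 1 in UTC: 16:45 + 3:30 = 20:15 on Apr 22.
+4 hours 53 minutes → arrive 01:08 UTC on Apr 23.
Flight 2 in UTC: 09:34 + 6:00 = 15:34 on Apr 23.
+8 hours → arrive 23:34 UTC on Apr 23.
Flight 1 lands earlier by 22 hours 26 minutes.

the first, by 22 hours 26 minutes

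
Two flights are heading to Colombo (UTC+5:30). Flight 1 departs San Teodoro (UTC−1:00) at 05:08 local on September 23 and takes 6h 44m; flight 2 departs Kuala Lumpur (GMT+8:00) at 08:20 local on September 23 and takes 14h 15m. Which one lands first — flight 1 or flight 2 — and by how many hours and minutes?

Flight 1 in UTC: 05:08 + 1:00 = 06:08 on Sep 23.
+6 hours 44 minutes → arrive 12:52 UTC on Sep 23.
Flight 2 in UTC: 08:20 − 8:00 = 00:20 on Sep 23.
+14 hours 15 minutes → arrive 14:35 UTC on Sep 23.
Flight 1 lands earlier by 1 hour 43 minutes.

the first, by 1 hour 43 minutes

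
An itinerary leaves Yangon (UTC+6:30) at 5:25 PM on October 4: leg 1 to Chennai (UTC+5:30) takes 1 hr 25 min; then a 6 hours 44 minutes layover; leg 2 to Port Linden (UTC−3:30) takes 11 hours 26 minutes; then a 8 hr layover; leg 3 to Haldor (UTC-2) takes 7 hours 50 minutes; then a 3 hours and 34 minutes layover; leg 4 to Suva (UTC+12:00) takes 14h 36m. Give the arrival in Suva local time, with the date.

4:30 AM on October 7

Convert departure to UTC: 5:25 PM − 6:30 = 10:55 AM UTC on Oct 4.
Add 1 hour 25 minutes leg 1 → 12:20 PM UTC.
Add 6 hours 44 minutes layover in Chennai → 7:04 PM UTC.
Add 11 hours 26 minutes leg 2 → 6:30 AM UTC (Oct 5).
Add 8 hours layover in Port Linden → 2:30 PM UTC.
Add 7 hours 50 minutes leg 3 → 10:20 PM UTC.
Add 3 hours 34 minutes layover in Haldor → 1:54 AM UTC (Oct 6).
Add 14 hours and 36 minutes leg 4 → 4:30 PM UTC.
Suva is UTC+12:00, so local arrival = 4:30 PM + 12:00 = 4:30 AM on Oct 7.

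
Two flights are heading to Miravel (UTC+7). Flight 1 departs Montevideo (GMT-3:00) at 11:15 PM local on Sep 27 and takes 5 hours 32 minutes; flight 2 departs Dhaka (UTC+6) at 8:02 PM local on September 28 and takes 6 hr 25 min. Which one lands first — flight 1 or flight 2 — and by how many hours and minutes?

Flight 1 in UTC: 11:15 PM + 3:00 = 2:15 AM on Sep 28.
+5 hours and 32 minutes → arrive 7:47 AM UTC on Sep 28.
Flight 2 in UTC: 8:02 PM − 6:00 = 2:02 PM on Sep 28.
+6 hours and 25 minutes → arrive 8:27 PM UTC on Sep 28.
Flight 1 lands earlier by 12 hours 40 minutes.

the first, by 12 hours 40 minutes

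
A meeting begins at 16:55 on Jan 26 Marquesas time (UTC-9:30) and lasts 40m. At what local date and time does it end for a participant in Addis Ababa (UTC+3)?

06:05 on January 27

Convert start to UTC: 16:55 + 9:30 = 02:25 UTC on Jan 27.
Add 40 minutes duration → 03:05 UTC.
Addis Ababa is UTC+3:00, so local end time = 03:05 + 3:00 = 06:05 on Jan 27.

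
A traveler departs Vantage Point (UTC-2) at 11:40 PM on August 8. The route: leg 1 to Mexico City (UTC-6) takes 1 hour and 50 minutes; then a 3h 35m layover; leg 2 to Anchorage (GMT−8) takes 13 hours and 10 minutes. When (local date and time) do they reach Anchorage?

12:15 PM on Aug 9

Convert departure to UTC: 11:40 PM + 2:00 = 1:40 AM UTC on Aug 9.
Add 1 hour and 50 minutes leg 1 → 3:30 AM UTC.
Add 3 hours and 35 minutes layover in Mexico City → 7:05 AM UTC.
Add 13 hours and 10 minutes leg 2 → 8:15 PM UTC.
Anchorage is UTC−8:00, so local arrival = 8:15 PM − 8:00 = 12:15 PM on Aug 9.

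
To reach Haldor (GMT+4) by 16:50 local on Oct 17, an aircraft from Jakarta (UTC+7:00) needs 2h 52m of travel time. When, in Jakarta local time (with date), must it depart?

16:58 on October 17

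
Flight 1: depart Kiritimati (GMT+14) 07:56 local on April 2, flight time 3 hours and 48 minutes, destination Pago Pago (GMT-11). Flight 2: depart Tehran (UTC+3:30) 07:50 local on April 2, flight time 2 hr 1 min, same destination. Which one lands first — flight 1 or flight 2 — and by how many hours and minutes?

Flight 1 in UTC: 07:56 − 14:00 = 17:56 on Apr 1.
+3 hours and 48 minutes → arrive 21:44 UTC on Apr 1.
Flight 2 in UTC: 07:50 − 3:30 = 04:20 on Apr 2.
+2 hours 1 minute → arrive 06:21 UTC on Apr 2.
Flight 1 lands earlier by 8 hours 37 minutes.

the first, by 8 hours 37 minutes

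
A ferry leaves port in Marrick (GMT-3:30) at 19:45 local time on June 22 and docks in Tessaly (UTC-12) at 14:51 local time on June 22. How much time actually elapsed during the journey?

Departure in UTC: 19:45 + 3:30 = 23:15 on Jun 22.
Arrival in UTC: 14:51 + 12:00 = 02:51 on Jun 23.
Elapsed = 02:51 − 23:15 (+1 day) = 3 hours 36 minutes.

3 hours 36 minutes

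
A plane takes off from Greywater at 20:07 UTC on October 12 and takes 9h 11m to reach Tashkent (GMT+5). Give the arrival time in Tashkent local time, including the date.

Departure is given in UTC: 20:07 on Oct 12.
Add 9 hours and 11 minutes → 05:18 UTC (Oct 13).
Tashkent is UTC+5:00: 05:18 + 5:00 = 10:18 on Oct 13.

10:18 on October 13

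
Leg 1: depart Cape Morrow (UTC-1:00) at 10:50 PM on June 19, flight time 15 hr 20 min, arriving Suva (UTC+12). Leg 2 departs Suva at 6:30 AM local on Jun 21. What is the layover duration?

3 hours 20 minutes

Convert departure to UTC: 10:50 PM + 1:00 = 11:50 PM UTC on Jun 19.
Add 15 hours and 20 minutes flight time → 3:10 PM UTC (Jun 20).
Suva is UTC+12:00, so local arrival = 3:10 PM + 12:00 = 3:10 AM on Jun 21.
Layover = 6:30 AM − 3:10 AM = 3 hours 20 minutes.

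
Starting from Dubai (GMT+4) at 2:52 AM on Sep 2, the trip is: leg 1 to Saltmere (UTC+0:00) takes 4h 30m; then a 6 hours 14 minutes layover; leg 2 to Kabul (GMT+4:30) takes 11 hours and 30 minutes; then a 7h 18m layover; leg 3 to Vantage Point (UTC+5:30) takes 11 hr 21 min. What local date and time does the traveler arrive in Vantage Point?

9:15 PM on Sep 3

Convert departure to UTC: 2:52 AM − 4:00 = 10:52 PM UTC on Sep 1.
Add 4 hours and 30 minutes leg 1 → 3:22 AM UTC (Sep 2).
Add 6 hours 14 minutes layover in Saltmere → 9:36 AM UTC.
Add 11 hours and 30 minutes leg 2 → 9:06 PM UTC.
Add 7 hours and 18 minutes layover in Kabul → 4:24 AM UTC (Sep 3).
Add 11 hours 21 minutes leg 3 → 3:45 PM UTC.
Vantage Point is UTC+5:30, so local arrival = 3:45 PM + 5:30 = 9:15 PM on Sep 3.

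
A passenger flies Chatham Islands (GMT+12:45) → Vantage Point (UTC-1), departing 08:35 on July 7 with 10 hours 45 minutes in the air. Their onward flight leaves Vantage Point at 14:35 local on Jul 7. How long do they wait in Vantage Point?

9 hours

Convert departure to UTC: 08:35 − 12:45 = 19:50 UTC on Jul 6.
Add 10 hours and 45 minutes flight time → 06:35 UTC (Jul 7).
Vantage Point is UTC−1:00, so local arrival = 06:35 − 1:00 = 05:35 on Jul 7.
Layover = 14:35 − 05:35 = 9 hours.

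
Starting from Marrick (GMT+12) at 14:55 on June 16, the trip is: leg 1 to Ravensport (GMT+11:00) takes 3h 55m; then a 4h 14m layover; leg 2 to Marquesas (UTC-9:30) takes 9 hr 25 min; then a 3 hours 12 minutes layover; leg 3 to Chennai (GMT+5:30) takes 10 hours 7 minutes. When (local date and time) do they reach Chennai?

15:18 on June 17

Convert departure to UTC: 14:55 − 12:00 = 02:55 UTC on Jun 16.
Add 3 hours 55 minutes leg 1 → 06:50 UTC.
Add 4 hours 14 minutes layover in Ravensport → 11:04 UTC.
Add 9 hours 25 minutes leg 2 → 20:29 UTC.
Add 3 hours and 12 minutes layover in Marquesas → 23:41 UTC.
Add 10 hours 7 minutes leg 3 → 09:48 UTC (Jun 17).
Chennai is UTC+5:30, so local arrival = 09:48 + 5:30 = 15:18 on Jun 17.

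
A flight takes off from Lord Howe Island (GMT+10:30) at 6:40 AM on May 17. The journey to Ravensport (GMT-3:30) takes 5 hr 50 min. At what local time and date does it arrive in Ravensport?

10:30 PM on May 16

Convert departure to UTC: 6:40 AM − 10:30 = 8:10 PM UTC on May 16.
Add 5 hours 50 minutes travel time → 2:00 AM UTC (May 17).
Ravensport is UTC−3:30, so local arrival = 2:00 AM − 3:30 = 10:30 PM on May 16.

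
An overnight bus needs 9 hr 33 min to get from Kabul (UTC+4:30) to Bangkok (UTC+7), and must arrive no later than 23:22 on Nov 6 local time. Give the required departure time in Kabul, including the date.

11:19 on November 6

Target arrival in UTC: 23:22 − 7:00 = 16:22 on Nov 6.
Subtract 9 hours 33 minutes → departure 06:49 UTC on Nov 6.
Kabul is UTC+4:30: 06:49 + 4:30 = 11:19 on Nov 6.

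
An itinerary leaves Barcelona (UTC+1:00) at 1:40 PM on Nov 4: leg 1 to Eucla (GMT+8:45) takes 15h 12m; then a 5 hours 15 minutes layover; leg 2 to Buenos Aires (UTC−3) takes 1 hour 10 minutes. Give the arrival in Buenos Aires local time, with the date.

7:17 AM on November 5

Convert departure to UTC: 1:40 PM − 1:00 = 12:40 PM UTC on Nov 4.
Add 15 hours 12 minutes leg 1 → 3:52 AM UTC (Nov 5).
Add 5 hours and 15 minutes layover in Eucla → 9:07 AM UTC.
Add 1 hour and 10 minutes leg 2 → 10:17 AM UTC.
Buenos Aires is UTC−3:00, so local arrival = 10:17 AM − 3:00 = 7:17 AM on Nov 5.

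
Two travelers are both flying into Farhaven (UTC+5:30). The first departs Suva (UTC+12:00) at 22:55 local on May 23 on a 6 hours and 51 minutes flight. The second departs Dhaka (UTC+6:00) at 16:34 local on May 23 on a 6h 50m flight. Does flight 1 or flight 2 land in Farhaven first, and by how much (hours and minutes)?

the second, by 22 minutes

Flight 1 in UTC: 22:55 − 12:00 = 10:55 on May 23.
+6 hours 51 minutes → arrive 17:46 UTC on May 23.
Flight 2 in UTC: 16:34 − 6:00 = 10:34 on May 23.
+6 hours 50 minutes → arrive 17:24 UTC on May 23.
Flight 2 lands earlier by 22 minutes.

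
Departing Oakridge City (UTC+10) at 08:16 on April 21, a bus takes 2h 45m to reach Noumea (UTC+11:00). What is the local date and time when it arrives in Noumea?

12:01 on Apr 21

Convert departure to UTC: 08:16 − 10:00 = 22:16 UTC on Apr 20.
Add 2 hours 45 minutes travel time → 01:01 UTC (Apr 21).
Noumea is UTC+11:00, so local arrival = 01:01 + 11:00 = 12:01 on Apr 21.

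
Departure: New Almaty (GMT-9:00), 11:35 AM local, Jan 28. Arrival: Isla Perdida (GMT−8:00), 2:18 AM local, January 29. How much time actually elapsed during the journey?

13 hours 43 minutes

Departure in UTC: 11:35 AM + 9:00 = 8:35 PM on Jan 28.
Arrival in UTC: 2:18 AM + 8:00 = 10:18 AM on Jan 29.
Elapsed = 10:18 AM − 8:35 PM (+1 day) = 13 hours 43 minutes.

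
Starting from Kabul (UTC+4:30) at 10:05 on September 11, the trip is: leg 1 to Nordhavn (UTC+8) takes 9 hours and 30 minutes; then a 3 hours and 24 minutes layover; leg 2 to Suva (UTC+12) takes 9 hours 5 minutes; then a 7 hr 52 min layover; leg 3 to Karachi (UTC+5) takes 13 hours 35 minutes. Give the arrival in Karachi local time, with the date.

06:01 on September 13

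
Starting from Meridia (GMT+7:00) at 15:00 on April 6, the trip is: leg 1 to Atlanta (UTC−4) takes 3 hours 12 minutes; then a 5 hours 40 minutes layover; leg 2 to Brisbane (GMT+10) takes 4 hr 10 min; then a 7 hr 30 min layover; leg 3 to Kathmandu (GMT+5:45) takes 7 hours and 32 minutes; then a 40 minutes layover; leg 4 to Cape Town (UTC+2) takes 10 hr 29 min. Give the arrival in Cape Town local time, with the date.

Convert departure to UTC: 15:00 − 7:00 = 08:00 UTC on Apr 6.
Add 3 hours 12 minutes leg 1 → 11:12 UTC.
Add 5 hours and 40 minutes layover in Atlanta → 16:52 UTC.
Add 4 hours and 10 minutes leg 2 → 21:02 UTC.
Add 7 hours 30 minutes layover in Brisbane → 04:32 UTC (Apr 7).
Add 7 hours and 32 minutes leg 3 → 12:04 UTC.
Add 40 minutes layover in Kathmandu → 12:44 UTC.
Add 10 hours and 29 minutes leg 4 → 23:13 UTC.
Cape Town is UTC+2:00, so local arrival = 23:13 + 2:00 = 01:13 on Apr 8.

01:13 on Apr 8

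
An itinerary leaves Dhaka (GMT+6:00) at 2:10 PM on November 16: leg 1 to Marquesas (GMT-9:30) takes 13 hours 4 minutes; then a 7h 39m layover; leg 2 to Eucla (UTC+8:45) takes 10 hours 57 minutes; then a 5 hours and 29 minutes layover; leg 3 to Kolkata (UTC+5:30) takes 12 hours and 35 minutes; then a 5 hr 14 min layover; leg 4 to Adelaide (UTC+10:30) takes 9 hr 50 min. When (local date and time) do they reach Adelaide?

Convert departure to UTC: 2:10 PM − 6:00 = 8:10 AM UTC on Nov 16.
Add 13 hours and 4 minutes leg 1 → 9:14 PM UTC.
Add 7 hours and 39 minutes layover in Marquesas → 4:53 AM UTC (Nov 17).
Add 10 hours and 57 minutes leg 2 → 3:50 PM UTC.
Add 5 hours and 29 minutes layover in Eucla → 9:19 PM UTC.
Add 12 hours 35 minutes leg 3 → 9:54 AM UTC (Nov 18).
Add 5 hours 14 minutes layover in Kolkata → 3:08 PM UTC.
Add 9 hours and 50 minutes leg 4 → 12:58 AM UTC (Nov 19).
Adelaide is UTC+10:30, so local arrival = 12:58 AM + 10:30 = 11:28 AM on Nov 19.

11:28 AM on November 19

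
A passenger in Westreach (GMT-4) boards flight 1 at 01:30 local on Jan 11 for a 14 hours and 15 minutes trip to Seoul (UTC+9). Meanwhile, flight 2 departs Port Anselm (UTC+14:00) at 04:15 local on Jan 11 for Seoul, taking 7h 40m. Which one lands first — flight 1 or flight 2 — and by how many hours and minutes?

the second, by 21 hours 50 minutes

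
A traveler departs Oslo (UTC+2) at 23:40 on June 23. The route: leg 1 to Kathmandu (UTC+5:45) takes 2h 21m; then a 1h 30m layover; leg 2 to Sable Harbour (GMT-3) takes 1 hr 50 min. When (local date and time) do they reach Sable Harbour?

00:21 on Jun 24

Convert departure to UTC: 23:40 − 2:00 = 21:40 UTC on Jun 23.
Add 2 hours 21 minutes leg 1 → 00:01 UTC (Jun 24).
Add 1 hour and 30 minutes layover in Kathmandu → 01:31 UTC.
Add 1 hour 50 minutes leg 2 → 03:21 UTC.
Sable Harbour is UTC−3:00, so local arrival = 03:21 − 3:00 = 00:21 on Jun 24.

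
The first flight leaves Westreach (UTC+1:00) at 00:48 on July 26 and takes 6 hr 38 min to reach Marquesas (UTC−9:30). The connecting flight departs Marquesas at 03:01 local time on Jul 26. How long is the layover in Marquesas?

6 hours 5 minutes

Convert departure to UTC: 00:48 − 1:00 = 23:48 UTC on Jul 25.
Add 6 hours and 38 minutes flight time → 06:26 UTC (Jul 26).
Marquesas is UTC−9:30, so local arrival = 06:26 − 9:30 = 20:56 on Jul 25.
Layover = 03:01 − 20:56 (+1 day) = 6 hours 5 minutes.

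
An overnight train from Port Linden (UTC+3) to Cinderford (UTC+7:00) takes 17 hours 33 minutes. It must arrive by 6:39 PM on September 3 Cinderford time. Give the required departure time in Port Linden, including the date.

9:06 PM on September 2

Target arrival in UTC: 6:39 PM − 7:00 = 11:39 AM on Sep 3.
Subtract 17 hours 33 minutes → departure 6:06 PM UTC on Sep 2.
Port Linden is UTC+3:00: 6:06 PM + 3:00 = 9:06 PM on Sep 2.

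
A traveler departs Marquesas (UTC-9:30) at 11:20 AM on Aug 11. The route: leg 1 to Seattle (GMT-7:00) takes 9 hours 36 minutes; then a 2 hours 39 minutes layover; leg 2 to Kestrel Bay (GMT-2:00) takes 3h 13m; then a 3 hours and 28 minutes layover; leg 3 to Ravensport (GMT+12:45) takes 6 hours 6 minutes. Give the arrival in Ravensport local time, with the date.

Convert departure to UTC: 11:20 AM + 9:30 = 8:50 PM UTC on Aug 11.
Add 9 hours 36 minutes leg 1 → 6:26 AM UTC (Aug 12).
Add 2 hours and 39 minutes layover in Seattle → 9:05 AM UTC.
Add 3 hours and 13 minutes leg 2 → 12:18 PM UTC.
Add 3 hours and 28 minutes layover in Kestrel Bay → 3:46 PM UTC.
Add 6 hours and 6 minutes leg 3 → 9:52 PM UTC.
Ravensport is UTC+12:45, so local arrival = 9:52 PM + 12:45 = 10:37 AM on Aug 13.

10:37 AM on Aug 13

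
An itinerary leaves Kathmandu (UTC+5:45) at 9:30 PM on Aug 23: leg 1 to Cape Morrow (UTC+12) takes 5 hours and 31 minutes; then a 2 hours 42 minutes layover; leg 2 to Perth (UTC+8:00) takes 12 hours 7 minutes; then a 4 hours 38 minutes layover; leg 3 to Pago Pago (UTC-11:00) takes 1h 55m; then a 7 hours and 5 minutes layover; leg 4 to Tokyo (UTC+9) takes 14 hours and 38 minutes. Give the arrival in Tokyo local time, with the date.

1:21 AM on Aug 26

Convert departure to UTC: 9:30 PM − 5:45 = 3:45 PM UTC on Aug 23.
Add 5 hours and 31 minutes leg 1 → 9:16 PM UTC.
Add 2 hours 42 minutes layover in Cape Morrow → 11:58 PM UTC.
Add 12 hours and 7 minutes leg 2 → 12:05 PM UTC (Aug 24).
Add 4 hours 38 minutes layover in Perth → 4:43 PM UTC.
Add 1 hour and 55 minutes leg 3 → 6:38 PM UTC.
Add 7 hours 5 minutes layover in Pago Pago → 1:43 AM UTC (Aug 25).
Add 14 hours 38 minutes leg 4 → 4:21 PM UTC.
Tokyo is UTC+9:00, so local arrival = 4:21 PM + 9:00 = 1:21 AM on Aug 26.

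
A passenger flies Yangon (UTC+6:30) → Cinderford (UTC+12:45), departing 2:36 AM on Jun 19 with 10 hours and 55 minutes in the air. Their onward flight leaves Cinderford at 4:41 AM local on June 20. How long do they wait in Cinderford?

8 hours 55 minutes

Convert departure to UTC: 2:36 AM − 6:30 = 8:06 PM UTC on Jun 18.
Add 10 hours and 55 minutes flight time → 7:01 AM UTC (Jun 19).
Cinderford is UTC+12:45, so local arrival = 7:01 AM + 12:45 = 7:46 PM on Jun 19.
Layover = 4:41 AM − 7:46 PM (+1 day) = 8 hours 55 minutes.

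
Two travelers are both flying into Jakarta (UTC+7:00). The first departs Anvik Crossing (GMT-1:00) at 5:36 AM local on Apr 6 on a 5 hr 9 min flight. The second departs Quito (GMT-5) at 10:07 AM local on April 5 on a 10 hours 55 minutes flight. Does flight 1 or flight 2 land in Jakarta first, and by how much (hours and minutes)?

the second, by 9 hours 43 minutes

Flight 1 in UTC: 5:36 AM + 1:00 = 6:36 AM on Apr 6.
+5 hours and 9 minutes → arrive 11:45 AM UTC on Apr 6.
Flight 2 in UTC: 10:07 AM + 5:00 = 3:07 PM on Apr 5.
+10 hours and 55 minutes → arrive 2:02 AM UTC on Apr 6.
Flight 2 lands earlier by 9 hours 43 minutes.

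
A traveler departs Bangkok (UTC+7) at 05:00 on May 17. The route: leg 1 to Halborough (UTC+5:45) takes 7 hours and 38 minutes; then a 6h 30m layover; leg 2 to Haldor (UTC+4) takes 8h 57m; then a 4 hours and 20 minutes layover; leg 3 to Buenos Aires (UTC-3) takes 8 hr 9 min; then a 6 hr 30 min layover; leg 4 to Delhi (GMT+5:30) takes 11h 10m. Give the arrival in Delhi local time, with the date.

Convert departure to UTC: 05:00 − 7:00 = 22:00 UTC on May 16.
Add 7 hours 38 minutes leg 1 → 05:38 UTC (May 17).
Add 6 hours and 30 minutes layover in Halborough → 12:08 UTC.
Add 8 hours and 57 minutes leg 2 → 21:05 UTC.
Add 4 hours and 20 minutes layover in Haldor → 01:25 UTC (May 18).
Add 8 hours 9 minutes leg 3 → 09:34 UTC.
Add 6 hours and 30 minutes layover in Buenos Aires → 16:04 UTC.
Add 11 hours and 10 minutes leg 4 → 03:14 UTC (May 19).
Delhi is UTC+5:30, so local arrival = 03:14 + 5:30 = 08:44 on May 19.

08:44 on May 19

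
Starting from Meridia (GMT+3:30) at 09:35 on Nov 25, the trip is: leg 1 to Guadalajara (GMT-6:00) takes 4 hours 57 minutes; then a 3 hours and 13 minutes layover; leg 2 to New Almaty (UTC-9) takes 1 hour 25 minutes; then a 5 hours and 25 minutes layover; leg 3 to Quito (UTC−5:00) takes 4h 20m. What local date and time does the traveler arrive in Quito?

Convert departure to UTC: 09:35 − 3:30 = 06:05 UTC on Nov 25.
Add 4 hours and 57 minutes leg 1 → 11:02 UTC.
Add 3 hours 13 minutes layover in Guadalajara → 14:15 UTC.
Add 1 hour 25 minutes leg 2 → 15:40 UTC.
Add 5 hours and 25 minutes layover in New Almaty → 21:05 UTC.
Add 4 hours 20 minutes leg 3 → 01:25 UTC (Nov 26).
Quito is UTC−5:00, so local arrival = 01:25 − 5:00 = 20:25 on Nov 25.

20:25 on November 25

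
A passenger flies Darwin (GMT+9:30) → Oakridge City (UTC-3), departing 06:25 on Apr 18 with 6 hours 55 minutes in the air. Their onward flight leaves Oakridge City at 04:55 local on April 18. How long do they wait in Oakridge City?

Convert departure to UTC: 06:25 − 9:30 = 20:55 UTC on Apr 17.
Add 6 hours 55 minutes flight time → 03:50 UTC (Apr 18).
Oakridge City is UTC−3:00, so local arrival = 03:50 − 3:00 = 00:50 on Apr 18.
Layover = 04:55 − 00:50 = 4 hours 5 minutes.

4 hours 5 minutes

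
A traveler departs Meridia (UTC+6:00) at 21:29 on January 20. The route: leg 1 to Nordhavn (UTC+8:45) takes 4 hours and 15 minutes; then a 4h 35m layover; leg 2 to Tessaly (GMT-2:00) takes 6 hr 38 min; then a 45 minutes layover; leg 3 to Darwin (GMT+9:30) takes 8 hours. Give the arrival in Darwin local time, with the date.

01:12 on Jan 22

Convert departure to UTC: 21:29 − 6:00 = 15:29 UTC on Jan 20.
Add 4 hours 15 minutes leg 1 → 19:44 UTC.
Add 4 hours 35 minutes layover in Nordhavn → 00:19 UTC (Jan 21).
Add 6 hours 38 minutes leg 2 → 06:57 UTC.
Add 45 minutes layover in Tessaly → 07:42 UTC.
Add 8 hours leg 3 → 15:42 UTC.
Darwin is UTC+9:30, so local arrival = 15:42 + 9:30 = 01:12 on Jan 22.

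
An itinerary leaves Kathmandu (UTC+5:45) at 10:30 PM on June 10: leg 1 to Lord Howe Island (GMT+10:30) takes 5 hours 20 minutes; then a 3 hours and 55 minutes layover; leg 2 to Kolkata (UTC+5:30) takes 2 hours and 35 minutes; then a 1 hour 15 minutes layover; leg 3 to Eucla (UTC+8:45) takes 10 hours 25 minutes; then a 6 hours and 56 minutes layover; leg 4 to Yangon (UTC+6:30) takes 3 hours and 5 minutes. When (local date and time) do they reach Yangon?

8:46 AM on June 12

Convert departure to UTC: 10:30 PM − 5:45 = 4:45 PM UTC on Jun 10.
Add 5 hours 20 minutes leg 1 → 10:05 PM UTC.
Add 3 hours and 55 minutes layover in Lord Howe Island → 2:00 AM UTC (Jun 11).
Add 2 hours and 35 minutes leg 2 → 4:35 AM UTC.
Add 1 hour 15 minutes layover in Kolkata → 5:50 AM UTC.
Add 10 hours 25 minutes leg 3 → 4:15 PM UTC.
Add 6 hours 56 minutes layover in Eucla → 11:11 PM UTC.
Add 3 hours 5 minutes leg 4 → 2:16 AM UTC (Jun 12).
Yangon is UTC+6:30, so local arrival = 2:16 AM + 6:30 = 8:46 AM on Jun 12.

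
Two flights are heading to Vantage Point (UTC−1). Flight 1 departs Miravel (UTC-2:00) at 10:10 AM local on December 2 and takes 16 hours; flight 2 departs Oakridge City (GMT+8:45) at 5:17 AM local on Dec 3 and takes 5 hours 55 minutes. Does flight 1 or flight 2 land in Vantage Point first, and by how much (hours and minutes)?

the second, by 1 hour 43 minutes

Flight 1 in UTC: 10:10 AM + 2:00 = 12:10 PM on Dec 2.
+16 hours → arrive 4:10 AM UTC on Dec 3.
Flight 2 in UTC: 5:17 AM − 8:45 = 8:32 PM on Dec 2.
+5 hours 55 minutes → arrive 2:27 AM UTC on Dec 3.
Flight 2 lands earlier by 1 hour 43 minutes.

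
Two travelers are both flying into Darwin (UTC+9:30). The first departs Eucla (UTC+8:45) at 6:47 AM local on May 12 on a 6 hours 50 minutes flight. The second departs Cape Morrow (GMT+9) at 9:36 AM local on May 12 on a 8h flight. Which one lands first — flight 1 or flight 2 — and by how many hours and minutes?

the first, by 3 hours 44 minutes

Flight 1 in UTC: 6:47 AM − 8:45 = 10:02 PM on May 11.
+6 hours 50 minutes → arrive 4:52 AM UTC on May 12.
Flight 2 in UTC: 9:36 AM − 9:00 = 12:36 AM on May 12.
+8 hours → arrive 8:36 AM UTC on May 12.
Flight 1 lands earlier by 3 hours 44 minutes.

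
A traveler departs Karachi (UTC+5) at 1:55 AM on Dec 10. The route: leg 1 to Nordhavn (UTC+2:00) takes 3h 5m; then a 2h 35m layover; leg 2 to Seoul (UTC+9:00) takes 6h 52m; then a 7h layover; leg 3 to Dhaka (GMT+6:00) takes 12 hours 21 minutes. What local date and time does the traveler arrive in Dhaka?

10:48 AM on Dec 11

Convert departure to UTC: 1:55 AM − 5:00 = 8:55 PM UTC on Dec 9.
Add 3 hours 5 minutes leg 1 → 12:00 AM UTC (Dec 10).
Add 2 hours and 35 minutes layover in Nordhavn → 2:35 AM UTC.
Add 6 hours 52 minutes leg 2 → 9:27 AM UTC.
Add 7 hours layover in Seoul → 4:27 PM UTC.
Add 12 hours 21 minutes leg 3 → 4:48 AM UTC (Dec 11).
Dhaka is UTC+6:00, so local arrival = 4:48 AM + 6:00 = 10:48 AM on Dec 11.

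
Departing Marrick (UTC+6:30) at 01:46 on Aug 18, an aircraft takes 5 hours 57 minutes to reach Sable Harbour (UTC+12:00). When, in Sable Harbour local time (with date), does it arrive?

Convert departure to UTC: 01:46 − 6:30 = 19:16 UTC on Aug 17.
Add 5 hours 57 minutes travel time → 01:13 UTC (Aug 18).
Sable Harbour is UTC+12:00, so local arrival = 01:13 + 12:00 = 13:13 on Aug 18.

13:13 on August 18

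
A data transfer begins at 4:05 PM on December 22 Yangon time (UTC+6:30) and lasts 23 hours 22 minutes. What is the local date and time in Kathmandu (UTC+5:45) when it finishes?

Convert start to UTC: 4:05 PM − 6:30 = 9:35 AM UTC on Dec 22.
Add 23 hours 22 minutes duration → 8:57 AM UTC (Dec 23).
Kathmandu is UTC+5:45, so local end time = 8:57 AM + 5:45 = 2:42 PM on Dec 23.

2:42 PM on December 23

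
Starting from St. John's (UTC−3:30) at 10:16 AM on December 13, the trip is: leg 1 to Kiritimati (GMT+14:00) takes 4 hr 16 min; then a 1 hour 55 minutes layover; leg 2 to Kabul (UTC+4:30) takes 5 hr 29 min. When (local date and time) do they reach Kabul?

Convert departure to UTC: 10:16 AM + 3:30 = 1:46 PM UTC on Dec 13.
Add 4 hours and 16 minutes leg 1 → 6:02 PM UTC.
Add 1 hour and 55 minutes layover in Kiritimati → 7:57 PM UTC.
Add 5 hours 29 minutes leg 2 → 1:26 AM UTC (Dec 14).
Kabul is UTC+4:30, so local arrival = 1:26 AM + 4:30 = 5:56 AM on Dec 14.

5:56 AM on Dec 14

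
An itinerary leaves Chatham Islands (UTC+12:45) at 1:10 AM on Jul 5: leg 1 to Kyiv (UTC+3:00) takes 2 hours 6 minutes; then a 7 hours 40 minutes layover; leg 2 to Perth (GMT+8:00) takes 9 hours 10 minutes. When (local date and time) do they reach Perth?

Convert departure to UTC: 1:10 AM − 12:45 = 12:25 PM UTC on Jul 4.
Add 2 hours and 6 minutes leg 1 → 2:31 PM UTC.
Add 7 hours and 40 minutes layover in Kyiv → 10:11 PM UTC.
Add 9 hours and 10 minutes leg 2 → 7:21 AM UTC (Jul 5).
Perth is UTC+8:00, so local arrival = 7:21 AM + 8:00 = 3:21 PM on Jul 5.

3:21 PM on July 5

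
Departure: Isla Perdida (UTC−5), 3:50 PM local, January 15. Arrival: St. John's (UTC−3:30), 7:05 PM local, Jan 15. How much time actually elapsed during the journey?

Departure in UTC: 3:50 PM + 5:00 = 8:50 PM on Jan 15.
Arrival in UTC: 7:05 PM + 3:30 = 10:35 PM on Jan 15.
Elapsed = 10:35 PM − 8:50 PM = 1 hour 45 minutes.

1 hour 45 minutes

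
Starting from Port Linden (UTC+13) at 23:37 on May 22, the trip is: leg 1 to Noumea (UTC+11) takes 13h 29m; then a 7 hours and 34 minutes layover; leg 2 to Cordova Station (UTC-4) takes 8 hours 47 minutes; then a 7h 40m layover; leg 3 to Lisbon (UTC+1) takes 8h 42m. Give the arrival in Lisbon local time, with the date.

09:49 on May 24

Convert departure to UTC: 23:37 − 13:00 = 10:37 UTC on May 22.
Add 13 hours 29 minutes leg 1 → 00:06 UTC (May 23).
Add 7 hours 34 minutes layover in Noumea → 07:40 UTC.
Add 8 hours 47 minutes leg 2 → 16:27 UTC.
Add 7 hours 40 minutes layover in Cordova Station → 00:07 UTC (May 24).
Add 8 hours and 42 minutes leg 3 → 08:49 UTC.
Lisbon is UTC+1:00, so local arrival = 08:49 + 1:00 = 09:49 on May 24.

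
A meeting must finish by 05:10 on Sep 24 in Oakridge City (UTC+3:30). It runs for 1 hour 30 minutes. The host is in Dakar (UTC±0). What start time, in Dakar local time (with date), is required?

00:10 on Sep 24

Target end time in UTC: 05:10 − 3:30 = 01:40 on Sep 24.
Subtract 1 hour 30 minutes → start 00:10 UTC on Sep 24.
Dakar is UTC+0, so start is 00:10 on Sep 24.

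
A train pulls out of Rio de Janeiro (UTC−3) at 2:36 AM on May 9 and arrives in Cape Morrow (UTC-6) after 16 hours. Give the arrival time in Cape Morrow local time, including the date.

Cape Morrow is 3:00 behind Rio de Janeiro.
After 16 hours it is 6:36 PM in Rio de Janeiro.
Shift by the zone difference: 6:36 PM − 3:00 = 3:36 PM on May 9 in Cape Morrow.

3:36 PM on May 9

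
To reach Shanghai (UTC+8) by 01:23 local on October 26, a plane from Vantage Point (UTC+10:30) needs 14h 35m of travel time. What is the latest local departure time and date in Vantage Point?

Target arrival in UTC: 01:23 − 8:00 = 17:23 on Oct 25.
Subtract 14 hours 35 minutes → departure 02:48 UTC on Oct 25.
Vantage Point is UTC+10:30: 02:48 + 10:30 = 13:18 on Oct 25.

13:18 on October 25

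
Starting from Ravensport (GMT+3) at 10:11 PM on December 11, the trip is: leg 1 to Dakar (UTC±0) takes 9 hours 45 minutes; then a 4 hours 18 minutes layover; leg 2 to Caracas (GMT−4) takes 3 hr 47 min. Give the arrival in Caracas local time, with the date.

Convert departure to UTC: 10:11 PM − 3:00 = 7:11 PM UTC on Dec 11.
Add 9 hours 45 minutes leg 1 → 4:56 AM UTC (Dec 12).
Add 4 hours and 18 minutes layover in Dakar → 9:14 AM UTC.
Add 3 hours and 47 minutes leg 2 → 1:01 PM UTC.
Caracas is UTC−4:00, so local arrival = 1:01 PM − 4:00 = 9:01 AM on Dec 12.

9:01 AM on Dec 12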